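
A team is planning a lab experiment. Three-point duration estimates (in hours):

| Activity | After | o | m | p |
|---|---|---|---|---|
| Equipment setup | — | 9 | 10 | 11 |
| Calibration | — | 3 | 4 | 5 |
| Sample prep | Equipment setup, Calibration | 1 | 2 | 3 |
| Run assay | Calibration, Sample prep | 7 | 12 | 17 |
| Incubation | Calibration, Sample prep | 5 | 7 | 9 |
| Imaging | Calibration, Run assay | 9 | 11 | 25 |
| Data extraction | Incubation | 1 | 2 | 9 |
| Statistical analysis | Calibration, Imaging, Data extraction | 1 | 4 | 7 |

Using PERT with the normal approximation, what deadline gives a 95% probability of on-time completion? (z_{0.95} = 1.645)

te_Equipment setup = (9 + 4·10 + 11)/6 = 60/6 = 10; σ²_Equipment setup = ((11−9)/6)² = 0.111
te_Calibration = (3 + 4·4 + 5)/6 = 24/6 = 4; σ²_Calibration = ((5−3)/6)² = 0.111
te_Sample prep = (1 + 4·2 + 3)/6 = 12/6 = 2; σ²_Sample prep = ((3−1)/6)² = 0.111
te_Run assay = (7 + 4·12 + 17)/6 = 72/6 = 12; σ²_Run assay = ((17−7)/6)² = 2.778
te_Incubation = (5 + 4·7 + 9)/6 = 42/6 = 7; σ²_Incubation = ((9−5)/6)² = 0.444
te_Imaging = (9 + 4·11 + 25)/6 = 78/6 = 13; σ²_Imaging = ((25−9)/6)² = 7.111
te_Data extraction = (1 + 4·2 + 9)/6 = 18/6 = 3; σ²_Data extraction = ((9−1)/6)² = 1.778
te_Statistical analysis = (1 + 4·4 + 7)/6 = 24/6 = 4; σ²_Statistical analysis = ((7−1)/6)² = 1.000

Forward pass:
ES_Equipment setup = 0; EF_Equipment setup = 10
ES_Calibration = 0; EF_Calibration = 4
ES_Sample prep = max(EF_Equipment setup=10, EF_Calibration=4) = 10; EF_Sample prep = 10+2 = 12
ES_Run assay = max(EF_Calibration=4, EF_Sample prep=12) = 12; EF_Run assay = 12+12 = 24
ES_Incubation = max(EF_Calibration=4, EF_Sample prep=12) = 12; EF_Incubation = 12+7 = 19
ES_Imaging = max(EF_Calibration=4, EF_Run assay=24) = 24; EF_Imaging = 24+13 = 37
ES_Data extraction = 19; EF_Data extraction = 19+3 = 22
ES_Statistical analysis = max(EF_Calibration=4, EF_Imaging=37, EF_Data extraction=22) = 37; EF_Statistical analysis = 37+4 = 41
Expected project duration μ = 41 hours. Critical path: Equipment setup → Sample prep → Run assay → Imaging → Statistical analysis.

Variance along critical path = 0.111 + 0.111 + 2.778 + 7.111 + 1.000 = 11.111; σ = 3.333 hours.
D = μ + z·σ = 41 + 1.645·3.333 = 46.5 hours

46.5 hours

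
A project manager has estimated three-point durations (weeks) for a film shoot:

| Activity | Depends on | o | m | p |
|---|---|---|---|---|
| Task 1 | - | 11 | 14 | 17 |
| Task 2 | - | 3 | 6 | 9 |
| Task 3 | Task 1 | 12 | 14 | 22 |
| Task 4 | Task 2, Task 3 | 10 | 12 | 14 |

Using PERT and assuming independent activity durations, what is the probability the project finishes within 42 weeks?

0.687

te_Task 1 = (11 + 4·14 + 17)/6 = 84/6 = 14; σ²_Task 1 = ((17−11)/6)² = 1.000
te_Task 2 = (3 + 4·6 + 9)/6 = 36/6 = 6; σ²_Task 2 = ((9−3)/6)² = 1.000
te_Task 3 = (12 + 4·14 + 22)/6 = 90/6 = 15; σ²_Task 3 = ((22−12)/6)² = 2.778
te_Task 4 = (10 + 4·12 + 14)/6 = 72/6 = 12; σ²_Task 4 = ((14−10)/6)² = 0.444

Forward pass:
ES_Task 1 = 0; EF_Task 1 = 14
ES_Task 2 = 0; EF_Task 2 = 6
ES_Task 3 = 14; EF_Task 3 = 14+15 = 29
ES_Task 4 = max(EF_Task 2=6, EF_Task 3=29) = 29; EF_Task 4 = 29+12 = 41
Expected project duration μ = 41 weeks. Critical path: Task 1 → Task 3 → Task 4.

Variance along critical path = 1.000 + 2.778 + 0.444 = 4.222; σ = √4.222 = 2.055 weeks.
Z = (42 − 41) / 2.055 = 0.487
P(T ≤ 42) = Φ(0.487) ≈ 0.687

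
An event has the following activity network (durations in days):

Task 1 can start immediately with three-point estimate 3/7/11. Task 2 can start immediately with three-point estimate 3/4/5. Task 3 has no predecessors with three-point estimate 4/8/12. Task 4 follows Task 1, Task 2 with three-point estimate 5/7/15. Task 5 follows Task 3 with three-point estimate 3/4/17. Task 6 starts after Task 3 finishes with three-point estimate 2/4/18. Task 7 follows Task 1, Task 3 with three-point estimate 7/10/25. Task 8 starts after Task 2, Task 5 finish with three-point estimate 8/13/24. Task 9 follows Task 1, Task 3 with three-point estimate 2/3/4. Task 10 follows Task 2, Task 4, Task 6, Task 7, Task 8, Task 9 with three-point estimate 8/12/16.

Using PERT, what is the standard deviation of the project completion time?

te_Task 1 = (3 + 4·7 + 11)/6 = 42/6 = 7; σ²_Task 1 = ((11−3)/6)² = 1.778
te_Task 2 = (3 + 4·4 + 5)/6 = 24/6 = 4; σ²_Task 2 = ((5−3)/6)² = 0.111
te_Task 3 = (4 + 4·8 + 12)/6 = 48/6 = 8; σ²_Task 3 = ((12−4)/6)² = 1.778
te_Task 4 = (5 + 4·7 + 15)/6 = 48/6 = 8; σ²_Task 4 = ((15−5)/6)² = 2.778
te_Task 5 = (3 + 4·4 + 17)/6 = 36/6 = 6; σ²_Task 5 = ((17−3)/6)² = 5.444
te_Task 6 = (2 + 4·4 + 18)/6 = 36/6 = 6; σ²_Task 6 = ((18−2)/6)² = 7.111
te_Task 7 = (7 + 4·10 + 25)/6 = 72/6 = 12; σ²_Task 7 = ((25−7)/6)² = 9.000
te_Task 8 = (8 + 4·13 + 24)/6 = 84/6 = 14; σ²_Task 8 = ((24−8)/6)² = 7.111
te_Task 9 = (2 + 4·3 + 4)/6 = 18/6 = 3; σ²_Task 9 = ((4−2)/6)² = 0.111
te_Task 10 = (8 + 4·12 + 16)/6 = 72/6 = 12; σ²_Task 10 = ((16−8)/6)² = 1.778

Forward pass:
ES_Task 1 = 0; EF_Task 1 = 7
ES_Task 2 = 0; EF_Task 2 = 4
ES_Task 3 = 0; EF_Task 3 = 8
ES_Task 4 = max(EF_Task 1=7, EF_Task 2=4) = 7; EF_Task 4 = 7+8 = 15
ES_Task 5 = 8; EF_Task 5 = 8+6 = 14
ES_Task 6 = 8; EF_Task 6 = 8+6 = 14
ES_Task 7 = max(EF_Task 1=7, EF_Task 3=8) = 8; EF_Task 7 = 8+12 = 20
ES_Task 8 = max(EF_Task 2=4, EF_Task 5=14) = 14; EF_Task 8 = 14+14 = 28
ES_Task 9 = max(EF_Task 1=7, EF_Task 3=8) = 8; EF_Task 9 = 8+3 = 11
ES_Task 10 = max(EF_Task 2=4, EF_Task 4=15, EF_Task 6=14, EF_Task 7=20, EF_Task 8=28, EF_Task 9=11) = 28; EF_Task 10 = 28+12 = 40
Expected project duration μ = 40 days. Critical path: Task 3 → Task 5 → Task 8 → Task 10.

Variance along critical path = 1.778 + 5.444 + 7.111 + 1.778 = 16.111
σ = √16.111 = 4.014 days

4.01 days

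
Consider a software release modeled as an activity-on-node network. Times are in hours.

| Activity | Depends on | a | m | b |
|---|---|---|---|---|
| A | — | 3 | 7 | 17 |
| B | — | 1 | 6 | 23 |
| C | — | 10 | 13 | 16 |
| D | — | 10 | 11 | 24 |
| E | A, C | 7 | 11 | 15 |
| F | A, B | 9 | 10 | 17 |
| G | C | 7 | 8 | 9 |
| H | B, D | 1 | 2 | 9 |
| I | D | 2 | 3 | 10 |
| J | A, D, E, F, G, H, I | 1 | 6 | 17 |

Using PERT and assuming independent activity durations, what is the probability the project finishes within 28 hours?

te_A = (3 + 4·7 + 17)/6 = 48/6 = 8; σ²_A = ((17−3)/6)² = 5.444
te_B = (1 + 4·6 + 23)/6 = 48/6 = 8; σ²_B = ((23−1)/6)² = 13.444
te_C = (10 + 4·13 + 16)/6 = 78/6 = 13; σ²_C = ((16−10)/6)² = 1.000
te_D = (10 + 4·11 + 24)/6 = 78/6 = 13; σ²_D = ((24−10)/6)² = 5.444
te_E = (7 + 4·11 + 15)/6 = 66/6 = 11; σ²_E = ((15−7)/6)² = 1.778
te_F = (9 + 4·10 + 17)/6 = 66/6 = 11; σ²_F = ((17−9)/6)² = 1.778
te_G = (7 + 4·8 + 9)/6 = 48/6 = 8; σ²_G = ((9−7)/6)² = 0.111
te_H = (1 + 4·2 + 9)/6 = 18/6 = 3; σ²_H = ((9−1)/6)² = 1.778
te_I = (2 + 4·3 + 10)/6 = 24/6 = 4; σ²_I = ((10−2)/6)² = 1.778
te_J = (1 + 4·6 + 17)/6 = 42/6 = 7; σ²_J = ((17−1)/6)² = 7.111

Forward pass:
ES_A = 0; EF_A = 8
ES_B = 0; EF_B = 8
ES_C = 0; EF_C = 13
ES_D = 0; EF_D = 13
ES_E = max(EF_A=8, EF_C=13) = 13; EF_E = 13+11 = 24
ES_F = max(EF_A=8, EF_B=8) = 8; EF_F = 8+11 = 19
ES_G = 13; EF_G = 13+8 = 21
ES_H = max(EF_B=8, EF_D=13) = 13; EF_H = 13+3 = 16
ES_I = 13; EF_I = 13+4 = 17
ES_J = max(EF_A=8, EF_D=13, EF_E=24, EF_F=19, EF_G=21, EF_H=16, EF_I=17) = 24; EF_J = 24+7 = 31
Expected project duration μ = 31 hours. Critical path: C → E → J.

Variance along critical path = 1.000 + 1.778 + 7.111 = 9.889; σ = √9.889 = 3.145 hours.
Z = (28 − 31) / 3.145 = -0.954
P(T ≤ 28) = Φ(-0.954) ≈ 0.170

0.170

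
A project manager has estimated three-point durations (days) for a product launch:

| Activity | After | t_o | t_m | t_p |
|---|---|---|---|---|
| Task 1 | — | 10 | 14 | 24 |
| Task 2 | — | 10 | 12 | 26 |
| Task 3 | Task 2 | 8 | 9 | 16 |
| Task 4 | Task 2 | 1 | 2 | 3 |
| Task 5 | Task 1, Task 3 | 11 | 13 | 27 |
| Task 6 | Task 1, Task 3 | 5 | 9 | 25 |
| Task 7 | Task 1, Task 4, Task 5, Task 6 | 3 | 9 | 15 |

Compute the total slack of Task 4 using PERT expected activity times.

te_Task 1 = (10 + 4·14 + 24)/6 = 90/6 = 15
te_Task 2 = (10 + 4·12 + 26)/6 = 84/6 = 14
te_Task 3 = (8 + 4·9 + 16)/6 = 60/6 = 10
te_Task 4 = (1 + 4·2 + 3)/6 = 12/6 = 2
te_Task 5 = (11 + 4·13 + 27)/6 = 90/6 = 15
te_Task 6 = (5 + 4·9 + 25)/6 = 66/6 = 11
te_Task 7 = (3 + 4·9 + 15)/6 = 54/6 = 9

Forward pass:
ES_Task 1 = 0; EF_Task 1 = 15
ES_Task 2 = 0; EF_Task 2 = 14
ES_Task 3 = 14; EF_Task 3 = 14+10 = 24
ES_Task 4 = 14; EF_Task 4 = 14+2 = 16
ES_Task 5 = max(EF_Task 1=15, EF_Task 3=24) = 24; EF_Task 5 = 24+15 = 39
ES_Task 6 = max(EF_Task 1=15, EF_Task 3=24) = 24; EF_Task 6 = 24+11 = 35
ES_Task 7 = max(EF_Task 1=15, EF_Task 4=16, EF_Task 5=39, EF_Task 6=35) = 39; EF_Task 7 = 39+9 = 48
Expected project duration μ = 48 days. Critical path: Task 2 → Task 3 → Task 5 → Task 7.

Backward pass:
LF_Task 7 = 48; LS_Task 7 = 48−9 = 39
LF_Task 6 = LS_Task 7 = 39; LS_Task 6 = 39−11 = 28
LF_Task 5 = LS_Task 7 = 39; LS_Task 5 = 39−15 = 24
LF_Task 4 = LS_Task 7 = 39; LS_Task 4 = 39−2 = 37
LF_Task 3 = min(LS_Task 5=24, LS_Task 6=28) = 24; LS_Task 3 = 24−10 = 14
LF_Task 2 = min(LS_Task 3=14, LS_Task 4=37) = 14; LS_Task 2 = 14−14 = 0
LF_Task 1 = min(LS_Task 5=24, LS_Task 6=28, LS_Task 7=39) = 24; LS_Task 1 = 24−15 = 9
Slack_Task 4 = LS_Task 4 − ES_Task 4 = 37 − 14 = 23

23 days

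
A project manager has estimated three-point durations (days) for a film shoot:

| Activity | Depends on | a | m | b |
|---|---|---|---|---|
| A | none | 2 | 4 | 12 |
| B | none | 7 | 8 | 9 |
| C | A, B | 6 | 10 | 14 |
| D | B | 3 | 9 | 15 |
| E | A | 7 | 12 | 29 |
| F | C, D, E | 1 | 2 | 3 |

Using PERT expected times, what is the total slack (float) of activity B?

te_A = (2 + 4·4 + 12)/6 = 30/6 = 5
te_B = (7 + 4·8 + 9)/6 = 48/6 = 8
te_C = (6 + 4·10 + 14)/6 = 60/6 = 10
te_D = (3 + 4·9 + 15)/6 = 54/6 = 9
te_E = (7 + 4·12 + 29)/6 = 84/6 = 14
te_F = (1 + 4·2 + 3)/6 = 12/6 = 2

Forward pass:
ES_A = 0; EF_A = 5
ES_B = 0; EF_B = 8
ES_C = max(EF_A=5, EF_B=8) = 8; EF_C = 8+10 = 18
ES_D = 8; EF_D = 8+9 = 17
ES_E = 5; EF_E = 5+14 = 19
ES_F = max(EF_C=18, EF_D=17, EF_E=19) = 19; EF_F = 19+2 = 21
Expected project duration μ = 21 days. Critical path: A → E → F.

Backward pass:
LF_F = 21; LS_F = 21−2 = 19
LF_E = LS_F = 19; LS_E = 19−14 = 5
LF_D = LS_F = 19; LS_D = 19−9 = 10
LF_C = LS_F = 19; LS_C = 19−10 = 9
LF_B = min(LS_C=9, LS_D=10) = 9; LS_B = 9−8 = 1
LF_A = min(LS_C=9, LS_E=5) = 5; LS_A = 5−5 = 0
Slack_B = LS_B − ES_B = 1 − 0 = 1

1 days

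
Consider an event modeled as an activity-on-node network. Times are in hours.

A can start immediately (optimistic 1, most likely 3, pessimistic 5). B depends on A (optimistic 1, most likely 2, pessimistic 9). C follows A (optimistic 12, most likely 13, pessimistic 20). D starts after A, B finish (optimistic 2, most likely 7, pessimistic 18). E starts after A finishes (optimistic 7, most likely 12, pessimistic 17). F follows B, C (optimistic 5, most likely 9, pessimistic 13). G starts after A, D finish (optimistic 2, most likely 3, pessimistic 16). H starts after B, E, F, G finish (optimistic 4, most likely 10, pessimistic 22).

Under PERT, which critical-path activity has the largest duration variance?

H

te_A = (1 + 4·3 + 5)/6 = 18/6 = 3; σ²_A = ((5−1)/6)² = 0.444
te_B = (1 + 4·2 + 9)/6 = 18/6 = 3; σ²_B = ((9−1)/6)² = 1.778
te_C = (12 + 4·13 + 20)/6 = 84/6 = 14; σ²_C = ((20−12)/6)² = 1.778
te_D = (2 + 4·7 + 18)/6 = 48/6 = 8; σ²_D = ((18−2)/6)² = 7.111
te_E = (7 + 4·12 + 17)/6 = 72/6 = 12; σ²_E = ((17−7)/6)² = 2.778
te_F = (5 + 4·9 + 13)/6 = 54/6 = 9; σ²_F = ((13−5)/6)² = 1.778
te_G = (2 + 4·3 + 16)/6 = 30/6 = 5; σ²_G = ((16−2)/6)² = 5.444
te_H = (4 + 4·10 + 22)/6 = 66/6 = 11; σ²_H = ((22−4)/6)² = 9.000

Forward pass:
ES_A = 0; EF_A = 3
ES_B = 3; EF_B = 3+3 = 6
ES_C = 3; EF_C = 3+14 = 17
ES_D = max(EF_A=3, EF_B=6) = 6; EF_D = 6+8 = 14
ES_E = 3; EF_E = 3+12 = 15
ES_F = max(EF_B=6, EF_C=17) = 17; EF_F = 17+9 = 26
ES_G = max(EF_A=3, EF_D=14) = 14; EF_G = 14+5 = 19
ES_H = max(EF_B=6, EF_E=15, EF_F=26, EF_G=19) = 26; EF_H = 26+11 = 37
Expected project duration μ = 37 hours. Critical path: A → C → F → H.

Variances on critical path: σ²_A=0.444, σ²_C=1.778, σ²_F=1.778, σ²_H=9.000.
Largest is σ²_H = 9.000.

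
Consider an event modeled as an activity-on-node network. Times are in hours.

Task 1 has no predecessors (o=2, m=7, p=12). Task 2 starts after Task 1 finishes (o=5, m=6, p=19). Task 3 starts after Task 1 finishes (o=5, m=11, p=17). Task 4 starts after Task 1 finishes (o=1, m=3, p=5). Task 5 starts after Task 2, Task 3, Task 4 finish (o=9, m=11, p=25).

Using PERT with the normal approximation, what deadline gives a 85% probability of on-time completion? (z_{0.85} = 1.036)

te_Task 1 = (2 + 4·7 + 12)/6 = 42/6 = 7; σ²_Task 1 = ((12−2)/6)² = 2.778
te_Task 2 = (5 + 4·6 + 19)/6 = 48/6 = 8; σ²_Task 2 = ((19−5)/6)² = 5.444
te_Task 3 = (5 + 4·11 + 17)/6 = 66/6 = 11; σ²_Task 3 = ((17−5)/6)² = 4.000
te_Task 4 = (1 + 4·3 + 5)/6 = 18/6 = 3; σ²_Task 4 = ((5−1)/6)² = 0.444
te_Task 5 = (9 + 4·11 + 25)/6 = 78/6 = 13; σ²_Task 5 = ((25−9)/6)² = 7.111

Forward pass:
ES_Task 1 = 0; EF_Task 1 = 7
ES_Task 2 = 7; EF_Task 2 = 7+8 = 15
ES_Task 3 = 7; EF_Task 3 = 7+11 = 18
ES_Task 4 = 7; EF_Task 4 = 7+3 = 10
ES_Task 5 = max(EF_Task 2=15, EF_Task 3=18, EF_Task 4=10) = 18; EF_Task 5 = 18+13 = 31
Expected project duration μ = 31 hours. Critical path: Task 1 → Task 3 → Task 5.

Variance along critical path = 2.778 + 4.000 + 7.111 = 13.889; σ = 3.727 hours.
D = μ + z·σ = 31 + 1.036·3.727 = 34.9 hours

34.9 hours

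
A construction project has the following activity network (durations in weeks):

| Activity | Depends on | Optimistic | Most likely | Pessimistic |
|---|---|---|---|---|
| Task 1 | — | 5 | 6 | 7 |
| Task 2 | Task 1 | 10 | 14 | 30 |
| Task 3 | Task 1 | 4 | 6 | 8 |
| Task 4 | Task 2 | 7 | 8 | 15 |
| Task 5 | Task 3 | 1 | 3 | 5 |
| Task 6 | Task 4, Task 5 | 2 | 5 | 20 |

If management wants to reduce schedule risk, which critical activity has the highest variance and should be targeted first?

Task 2

te_Task 1 = (5 + 4·6 + 7)/6 = 36/6 = 6; σ²_Task 1 = ((7−5)/6)² = 0.111
te_Task 2 = (10 + 4·14 + 30)/6 = 96/6 = 16; σ²_Task 2 = ((30−10)/6)² = 11.111
te_Task 3 = (4 + 4·6 + 8)/6 = 36/6 = 6; σ²_Task 3 = ((8−4)/6)² = 0.444
te_Task 4 = (7 + 4·8 + 15)/6 = 54/6 = 9; σ²_Task 4 = ((15−7)/6)² = 1.778
te_Task 5 = (1 + 4·3 + 5)/6 = 18/6 = 3; σ²_Task 5 = ((5−1)/6)² = 0.444
te_Task 6 = (2 + 4·5 + 20)/6 = 42/6 = 7; σ²_Task 6 = ((20−2)/6)² = 9.000

Forward pass:
ES_Task 1 = 0; EF_Task 1 = 6
ES_Task 2 = 6; EF_Task 2 = 6+16 = 22
ES_Task 3 = 6; EF_Task 3 = 6+6 = 12
ES_Task 4 = 22; EF_Task 4 = 22+9 = 31
ES_Task 5 = 12; EF_Task 5 = 12+3 = 15
ES_Task 6 = max(EF_Task 4=31, EF_Task 5=15) = 31; EF_Task 6 = 31+7 = 38
Expected project duration μ = 38 weeks. Critical path: Task 1 → Task 2 → Task 4 → Task 6.

Variances on critical path: σ²_Task 1=0.111, σ²_Task 2=11.111, σ²_Task 4=1.778, σ²_Task 6=9.000.
Largest is σ²_Task 2 = 11.111.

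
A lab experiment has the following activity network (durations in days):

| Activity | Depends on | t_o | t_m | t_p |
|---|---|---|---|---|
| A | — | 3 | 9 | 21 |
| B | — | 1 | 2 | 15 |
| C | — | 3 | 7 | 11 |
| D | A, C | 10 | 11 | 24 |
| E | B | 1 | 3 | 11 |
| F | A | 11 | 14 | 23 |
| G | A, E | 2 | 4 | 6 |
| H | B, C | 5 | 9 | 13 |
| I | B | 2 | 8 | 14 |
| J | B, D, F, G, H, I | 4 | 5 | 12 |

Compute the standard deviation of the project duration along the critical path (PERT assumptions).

te_A = (3 + 4·9 + 21)/6 = 60/6 = 10; σ²_A = ((21−3)/6)² = 9.000
te_B = (1 + 4·2 + 15)/6 = 24/6 = 4; σ²_B = ((15−1)/6)² = 5.444
te_C = (3 + 4·7 + 11)/6 = 42/6 = 7; σ²_C = ((11−3)/6)² = 1.778
te_D = (10 + 4·11 + 24)/6 = 78/6 = 13; σ²_D = ((24−10)/6)² = 5.444
te_E = (1 + 4·3 + 11)/6 = 24/6 = 4; σ²_E = ((11−1)/6)² = 2.778
te_F = (11 + 4·14 + 23)/6 = 90/6 = 15; σ²_F = ((23−11)/6)² = 4.000
te_G = (2 + 4·4 + 6)/6 = 24/6 = 4; σ²_G = ((6−2)/6)² = 0.444
te_H = (5 + 4·9 + 13)/6 = 54/6 = 9; σ²_H = ((13−5)/6)² = 1.778
te_I = (2 + 4·8 + 14)/6 = 48/6 = 8; σ²_I = ((14−2)/6)² = 4.000
te_J = (4 + 4·5 + 12)/6 = 36/6 = 6; σ²_J = ((12−4)/6)² = 1.778

Forward pass:
ES_A = 0; EF_A = 10
ES_B = 0; EF_B = 4
ES_C = 0; EF_C = 7
ES_D = max(EF_A=10, EF_C=7) = 10; EF_D = 10+13 = 23
ES_E = 4; EF_E = 4+4 = 8
ES_F = 10; EF_F = 10+15 = 25
ES_G = max(EF_A=10, EF_E=8) = 10; EF_G = 10+4 = 14
ES_H = max(EF_B=4, EF_C=7) = 7; EF_H = 7+9 = 16
ES_I = 4; EF_I = 4+8 = 12
ES_J = max(EF_B=4, EF_D=23, EF_F=25, EF_G=14, EF_H=16, EF_I=12) = 25; EF_J = 25+6 = 31
Expected project duration μ = 31 days. Critical path: A → F → J.

Variance along critical path = 9.000 + 4.000 + 1.778 = 14.778
σ = √14.778 = 3.844 days

3.84 days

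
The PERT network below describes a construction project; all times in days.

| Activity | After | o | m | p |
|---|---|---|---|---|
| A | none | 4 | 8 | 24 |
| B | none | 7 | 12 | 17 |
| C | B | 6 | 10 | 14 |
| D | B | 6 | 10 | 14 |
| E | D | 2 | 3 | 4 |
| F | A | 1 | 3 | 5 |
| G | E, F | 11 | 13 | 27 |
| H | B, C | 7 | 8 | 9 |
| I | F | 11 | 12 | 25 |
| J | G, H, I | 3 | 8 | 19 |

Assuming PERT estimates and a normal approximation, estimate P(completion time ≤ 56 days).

0.946

te_A = (4 + 4·8 + 24)/6 = 60/6 = 10; σ²_A = ((24−4)/6)² = 11.111
te_B = (7 + 4·12 + 17)/6 = 72/6 = 12; σ²_B = ((17−7)/6)² = 2.778
te_C = (6 + 4·10 + 14)/6 = 60/6 = 10; σ²_C = ((14−6)/6)² = 1.778
te_D = (6 + 4·10 + 14)/6 = 60/6 = 10; σ²_D = ((14−6)/6)² = 1.778
te_E = (2 + 4·3 + 4)/6 = 18/6 = 3; σ²_E = ((4−2)/6)² = 0.111
te_F = (1 + 4·3 + 5)/6 = 18/6 = 3; σ²_F = ((5−1)/6)² = 0.444
te_G = (11 + 4·13 + 27)/6 = 90/6 = 15; σ²_G = ((27−11)/6)² = 7.111
te_H = (7 + 4·8 + 9)/6 = 48/6 = 8; σ²_H = ((9−7)/6)² = 0.111
te_I = (11 + 4·12 + 25)/6 = 84/6 = 14; σ²_I = ((25−11)/6)² = 5.444
te_J = (3 + 4·8 + 19)/6 = 54/6 = 9; σ²_J = ((19−3)/6)² = 7.111

Forward pass:
ES_A = 0; EF_A = 10
ES_B = 0; EF_B = 12
ES_C = 12; EF_C = 12+10 = 22
ES_D = 12; EF_D = 12+10 = 22
ES_E = 22; EF_E = 22+3 = 25
ES_F = 10; EF_F = 10+3 = 13
ES_G = max(EF_E=25, EF_F=13) = 25; EF_G = 25+15 = 40
ES_H = max(EF_B=12, EF_C=22) = 22; EF_H = 22+8 = 30
ES_I = 13; EF_I = 13+14 = 27
ES_J = max(EF_G=40, EF_H=30, EF_I=27) = 40; EF_J = 40+9 = 49
Expected project duration μ = 49 days. Critical path: B → D → E → G → J.

Variance along critical path = 2.778 + 1.778 + 0.111 + 7.111 + 7.111 = 18.889; σ = √18.889 = 4.346 days.
Z = (56 − 49) / 4.346 = 1.611
P(T ≤ 56) = Φ(1.611) ≈ 0.946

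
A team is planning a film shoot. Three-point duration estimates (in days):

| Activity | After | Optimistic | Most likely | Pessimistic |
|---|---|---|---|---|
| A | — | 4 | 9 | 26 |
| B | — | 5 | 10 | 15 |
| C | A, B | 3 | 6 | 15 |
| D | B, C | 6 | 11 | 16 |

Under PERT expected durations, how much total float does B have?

te_A = (4 + 4·9 + 26)/6 = 66/6 = 11
te_B = (5 + 4·10 + 15)/6 = 60/6 = 10
te_C = (3 + 4·6 + 15)/6 = 42/6 = 7
te_D = (6 + 4·11 + 16)/6 = 66/6 = 11

Forward pass:
ES_A = 0; EF_A = 11
ES_B = 0; EF_B = 10
ES_C = max(EF_A=11, EF_B=10) = 11; EF_C = 11+7 = 18
ES_D = max(EF_B=10, EF_C=18) = 18; EF_D = 18+11 = 29
Expected project duration μ = 29 days. Critical path: A → C → D.

Backward pass:
LF_D = 29; LS_D = 29−11 = 18
LF_C = LS_D = 18; LS_C = 18−7 = 11
LF_B = min(LS_C=11, LS_D=18) = 11; LS_B = 11−10 = 1
LF_A = LS_C = 11; LS_A = 11−11 = 0
Slack_B = LS_B − ES_B = 1 − 0 = 1

1 days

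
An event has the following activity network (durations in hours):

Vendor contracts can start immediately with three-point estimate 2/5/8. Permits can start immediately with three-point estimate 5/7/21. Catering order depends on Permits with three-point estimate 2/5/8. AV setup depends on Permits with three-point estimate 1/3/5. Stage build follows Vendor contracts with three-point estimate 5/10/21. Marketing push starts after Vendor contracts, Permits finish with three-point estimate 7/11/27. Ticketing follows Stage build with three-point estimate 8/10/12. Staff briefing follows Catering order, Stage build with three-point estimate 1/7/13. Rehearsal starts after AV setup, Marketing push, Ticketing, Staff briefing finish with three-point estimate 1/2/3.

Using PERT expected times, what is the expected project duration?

28 hours

te_Vendor contracts = (2 + 4·5 + 8)/6 = 30/6 = 5
te_Permits = (5 + 4·7 + 21)/6 = 54/6 = 9
te_Catering order = (2 + 4·5 + 8)/6 = 30/6 = 5
te_AV setup = (1 + 4·3 + 5)/6 = 18/6 = 3
te_Stage build = (5 + 4·10 + 21)/6 = 66/6 = 11
te_Marketing push = (7 + 4·11 + 27)/6 = 78/6 = 13
te_Ticketing = (8 + 4·10 + 12)/6 = 60/6 = 10
te_Staff briefing = (1 + 4·7 + 13)/6 = 42/6 = 7
te_Rehearsal = (1 + 4·2 + 3)/6 = 12/6 = 2

Forward pass:
ES_Vendor contracts = 0; EF_Vendor contracts = 5
ES_Permits = 0; EF_Permits = 9
ES_Catering order = 9; EF_Catering order = 9+5 = 14
ES_AV setup = 9; EF_AV setup = 9+3 = 12
ES_Stage build = 5; EF_Stage build = 5+11 = 16
ES_Marketing push = max(EF_Vendor contracts=5, EF_Permits=9) = 9; EF_Marketing push = 9+13 = 22
ES_Ticketing = 16; EF_Ticketing = 16+10 = 26
ES_Staff briefing = max(EF_Catering order=14, EF_Stage build=16) = 16; EF_Staff briefing = 16+7 = 23
ES_Rehearsal = max(EF_AV setup=12, EF_Marketing push=22, EF_Ticketing=26, EF_Staff briefing=23) = 26; EF_Rehearsal = 26+2 = 28
Expected project duration μ = 28 hours. Critical path: Vendor contracts → Stage build → Ticketing → Rehearsal.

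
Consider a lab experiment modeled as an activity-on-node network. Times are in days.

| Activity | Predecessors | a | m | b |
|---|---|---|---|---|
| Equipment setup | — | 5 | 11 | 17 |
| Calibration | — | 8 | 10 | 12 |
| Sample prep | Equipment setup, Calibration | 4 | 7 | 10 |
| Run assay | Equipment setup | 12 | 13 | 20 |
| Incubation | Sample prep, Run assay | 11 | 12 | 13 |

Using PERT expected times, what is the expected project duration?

te_Equipment setup = (5 + 4·11 + 17)/6 = 66/6 = 11
te_Calibration = (8 + 4·10 + 12)/6 = 60/6 = 10
te_Sample prep = (4 + 4·7 + 10)/6 = 42/6 = 7
te_Run assay = (12 + 4·13 + 20)/6 = 84/6 = 14
te_Incubation = (11 + 4·12 + 13)/6 = 72/6 = 12

Forward pass:
ES_Equipment setup = 0; EF_Equipment setup = 11
ES_Calibration = 0; EF_Calibration = 10
ES_Sample prep = max(EF_Equipment setup=11, EF_Calibration=10) = 11; EF_Sample prep = 11+7 = 18
ES_Run assay = 11; EF_Run assay = 11+14 = 25
ES_Incubation = max(EF_Sample prep=18, EF_Run assay=25) = 25; EF_Incubation = 25+12 = 37
Expected project duration μ = 37 days. Critical path: Equipment setup → Run assay → Incubation.

37 days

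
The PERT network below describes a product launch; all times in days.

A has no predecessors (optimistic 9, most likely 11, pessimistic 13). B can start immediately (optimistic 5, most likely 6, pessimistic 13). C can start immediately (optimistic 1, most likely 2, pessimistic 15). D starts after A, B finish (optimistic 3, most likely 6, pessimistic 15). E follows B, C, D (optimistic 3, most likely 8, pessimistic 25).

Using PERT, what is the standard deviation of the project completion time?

4.23 days

te_A = (9 + 4·11 + 13)/6 = 66/6 = 11; σ²_A = ((13−9)/6)² = 0.444
te_B = (5 + 4·6 + 13)/6 = 42/6 = 7; σ²_B = ((13−5)/6)² = 1.778
te_C = (1 + 4·2 + 15)/6 = 24/6 = 4; σ²_C = ((15−1)/6)² = 5.444
te_D = (3 + 4·6 + 15)/6 = 42/6 = 7; σ²_D = ((15−3)/6)² = 4.000
te_E = (3 + 4·8 + 25)/6 = 60/6 = 10; σ²_E = ((25−3)/6)² = 13.444

Forward pass:
ES_A = 0; EF_A = 11
ES_B = 0; EF_B = 7
ES_C = 0; EF_C = 4
ES_D = max(EF_A=11, EF_B=7) = 11; EF_D = 11+7 = 18
ES_E = max(EF_B=7, EF_C=4, EF_D=18) = 18; EF_E = 18+10 = 28
Expected project duration μ = 28 days. Critical path: A → D → E.

Variance along critical path = 0.444 + 4.000 + 13.444 = 17.889
σ = √17.889 = 4.230 days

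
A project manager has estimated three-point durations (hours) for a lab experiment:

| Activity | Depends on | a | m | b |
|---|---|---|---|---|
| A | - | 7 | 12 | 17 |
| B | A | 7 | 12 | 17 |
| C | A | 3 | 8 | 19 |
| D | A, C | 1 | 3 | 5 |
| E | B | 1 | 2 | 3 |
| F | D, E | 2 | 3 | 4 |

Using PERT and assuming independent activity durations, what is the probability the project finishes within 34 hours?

te_A = (7 + 4·12 + 17)/6 = 72/6 = 12; σ²_A = ((17−7)/6)² = 2.778
te_B = (7 + 4·12 + 17)/6 = 72/6 = 12; σ²_B = ((17−7)/6)² = 2.778
te_C = (3 + 4·8 + 19)/6 = 54/6 = 9; σ²_C = ((19−3)/6)² = 7.111
te_D = (1 + 4·3 + 5)/6 = 18/6 = 3; σ²_D = ((5−1)/6)² = 0.444
te_E = (1 + 4·2 + 3)/6 = 12/6 = 2; σ²_E = ((3−1)/6)² = 0.111
te_F = (2 + 4·3 + 4)/6 = 18/6 = 3; σ²_F = ((4−2)/6)² = 0.111

Forward pass:
ES_A = 0; EF_A = 12
ES_B = 12; EF_B = 12+12 = 24
ES_C = 12; EF_C = 12+9 = 21
ES_D = max(EF_A=12, EF_C=21) = 21; EF_D = 21+3 = 24
ES_E = 24; EF_E = 24+2 = 26
ES_F = max(EF_D=24, EF_E=26) = 26; EF_F = 26+3 = 29
Expected project duration μ = 29 hours. Critical path: A → B → E → F.

Variance along critical path = 2.778 + 2.778 + 0.111 + 0.111 = 5.778; σ = √5.778 = 2.404 hours.
Z = (34 − 29) / 2.404 = 2.080
P(T ≤ 34) = Φ(2.080) ≈ 0.981

0.981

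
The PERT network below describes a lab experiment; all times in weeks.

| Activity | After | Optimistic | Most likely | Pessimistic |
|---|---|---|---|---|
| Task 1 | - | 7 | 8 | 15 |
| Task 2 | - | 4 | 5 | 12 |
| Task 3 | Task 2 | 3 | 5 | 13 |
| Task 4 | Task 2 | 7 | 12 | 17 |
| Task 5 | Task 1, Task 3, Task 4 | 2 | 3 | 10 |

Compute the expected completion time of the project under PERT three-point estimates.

22 weeks

te_Task 1 = (7 + 4·8 + 15)/6 = 54/6 = 9
te_Task 2 = (4 + 4·5 + 12)/6 = 36/6 = 6
te_Task 3 = (3 + 4·5 + 13)/6 = 36/6 = 6
te_Task 4 = (7 + 4·12 + 17)/6 = 72/6 = 12
te_Task 5 = (2 + 4·3 + 10)/6 = 24/6 = 4

Forward pass:
ES_Task 1 = 0; EF_Task 1 = 9
ES_Task 2 = 0; EF_Task 2 = 6
ES_Task 3 = 6; EF_Task 3 = 6+6 = 12
ES_Task 4 = 6; EF_Task 4 = 6+12 = 18
ES_Task 5 = max(EF_Task 1=9, EF_Task 3=12, EF_Task 4=18) = 18; EF_Task 5 = 18+4 = 22
Expected project duration μ = 22 weeks. Critical path: Task 2 → Task 4 → Task 5.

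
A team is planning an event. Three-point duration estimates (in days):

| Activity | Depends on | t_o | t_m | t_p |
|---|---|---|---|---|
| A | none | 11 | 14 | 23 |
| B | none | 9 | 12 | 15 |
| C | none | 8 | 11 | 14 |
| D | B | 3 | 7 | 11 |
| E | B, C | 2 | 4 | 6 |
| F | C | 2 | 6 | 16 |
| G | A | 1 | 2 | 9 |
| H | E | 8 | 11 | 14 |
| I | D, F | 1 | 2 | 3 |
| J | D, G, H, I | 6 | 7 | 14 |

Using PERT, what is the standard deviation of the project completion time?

2.05 days

te_A = (11 + 4·14 + 23)/6 = 90/6 = 15; σ²_A = ((23−11)/6)² = 4.000
te_B = (9 + 4·12 + 15)/6 = 72/6 = 12; σ²_B = ((15−9)/6)² = 1.000
te_C = (8 + 4·11 + 14)/6 = 66/6 = 11; σ²_C = ((14−8)/6)² = 1.000
te_D = (3 + 4·7 + 11)/6 = 42/6 = 7; σ²_D = ((11−3)/6)² = 1.778
te_E = (2 + 4·4 + 6)/6 = 24/6 = 4; σ²_E = ((6−2)/6)² = 0.444
te_F = (2 + 4·6 + 16)/6 = 42/6 = 7; σ²_F = ((16−2)/6)² = 5.444
te_G = (1 + 4·2 + 9)/6 = 18/6 = 3; σ²_G = ((9−1)/6)² = 1.778
te_H = (8 + 4·11 + 14)/6 = 66/6 = 11; σ²_H = ((14−8)/6)² = 1.000
te_I = (1 + 4·2 + 3)/6 = 12/6 = 2; σ²_I = ((3−1)/6)² = 0.111
te_J = (6 + 4·7 + 14)/6 = 48/6 = 8; σ²_J = ((14−6)/6)² = 1.778

Forward pass:
ES_A = 0; EF_A = 15
ES_B = 0; EF_B = 12
ES_C = 0; EF_C = 11
ES_D = 12; EF_D = 12+7 = 19
ES_E = max(EF_B=12, EF_C=11) = 12; EF_E = 12+4 = 16
ES_F = 11; EF_F = 11+7 = 18
ES_G = 15; EF_G = 15+3 = 18
ES_H = 16; EF_H = 16+11 = 27
ES_I = max(EF_D=19, EF_F=18) = 19; EF_I = 19+2 = 21
ES_J = max(EF_D=19, EF_G=18, EF_H=27, EF_I=21) = 27; EF_J = 27+8 = 35
Expected project duration μ = 35 days. Critical path: B → E → H → J.

Variance along critical path = 1.000 + 0.444 + 1.000 + 1.778 = 4.222
σ = √4.222 = 2.055 days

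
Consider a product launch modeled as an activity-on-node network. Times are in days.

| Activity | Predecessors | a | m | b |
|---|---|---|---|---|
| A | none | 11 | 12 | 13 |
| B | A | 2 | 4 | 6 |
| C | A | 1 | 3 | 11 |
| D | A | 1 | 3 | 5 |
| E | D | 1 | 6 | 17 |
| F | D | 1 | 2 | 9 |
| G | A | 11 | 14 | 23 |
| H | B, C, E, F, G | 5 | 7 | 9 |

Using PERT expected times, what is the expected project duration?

te_A = (11 + 4·12 + 13)/6 = 72/6 = 12
te_B = (2 + 4·4 + 6)/6 = 24/6 = 4
te_C = (1 + 4·3 + 11)/6 = 24/6 = 4
te_D = (1 + 4·3 + 5)/6 = 18/6 = 3
te_E = (1 + 4·6 + 17)/6 = 42/6 = 7
te_F = (1 + 4·2 + 9)/6 = 18/6 = 3
te_G = (11 + 4·14 + 23)/6 = 90/6 = 15
te_H = (5 + 4·7 + 9)/6 = 42/6 = 7

Forward pass:
ES_A = 0; EF_A = 12
ES_B = 12; EF_B = 12+4 = 16
ES_C = 12; EF_C = 12+4 = 16
ES_D = 12; EF_D = 12+3 = 15
ES_E = 15; EF_E = 15+7 = 22
ES_F = 15; EF_F = 15+3 = 18
ES_G = 12; EF_G = 12+15 = 27
ES_H = max(EF_B=16, EF_C=16, EF_E=22, EF_F=18, EF_G=27) = 27; EF_H = 27+7 = 34
Expected project duration μ = 34 days. Critical path: A → G → H.

34 days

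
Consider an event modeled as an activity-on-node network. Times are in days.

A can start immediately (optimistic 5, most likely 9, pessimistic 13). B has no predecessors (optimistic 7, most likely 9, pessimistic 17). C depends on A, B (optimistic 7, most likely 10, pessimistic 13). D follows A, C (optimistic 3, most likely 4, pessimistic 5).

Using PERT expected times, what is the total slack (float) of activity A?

1 days

te_A = (5 + 4·9 + 13)/6 = 54/6 = 9
te_B = (7 + 4·9 + 17)/6 = 60/6 = 10
te_C = (7 + 4·10 + 13)/6 = 60/6 = 10
te_D = (3 + 4·4 + 5)/6 = 24/6 = 4

Forward pass:
ES_A = 0; EF_A = 9
ES_B = 0; EF_B = 10
ES_C = max(EF_A=9, EF_B=10) = 10; EF_C = 10+10 = 20
ES_D = max(EF_A=9, EF_C=20) = 20; EF_D = 20+4 = 24
Expected project duration μ = 24 days. Critical path: B → C → D.

Backward pass:
LF_D = 24; LS_D = 24−4 = 20
LF_C = LS_D = 20; LS_C = 20−10 = 10
LF_B = LS_C = 10; LS_B = 10−10 = 0
LF_A = min(LS_C=10, LS_D=20) = 10; LS_A = 10−9 = 1
Slack_A = LS_A − ES_A = 1 − 0 = 1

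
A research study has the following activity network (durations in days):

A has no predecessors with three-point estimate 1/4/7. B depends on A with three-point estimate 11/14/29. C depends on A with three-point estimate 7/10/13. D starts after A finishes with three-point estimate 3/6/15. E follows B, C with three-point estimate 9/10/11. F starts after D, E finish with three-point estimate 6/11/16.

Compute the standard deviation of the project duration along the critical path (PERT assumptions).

3.59 days

te_A = (1 + 4·4 + 7)/6 = 24/6 = 4; σ²_A = ((7−1)/6)² = 1.000
te_B = (11 + 4·14 + 29)/6 = 96/6 = 16; σ²_B = ((29−11)/6)² = 9.000
te_C = (7 + 4·10 + 13)/6 = 60/6 = 10; σ²_C = ((13−7)/6)² = 1.000
te_D = (3 + 4·6 + 15)/6 = 42/6 = 7; σ²_D = ((15−3)/6)² = 4.000
te_E = (9 + 4·10 + 11)/6 = 60/6 = 10; σ²_E = ((11−9)/6)² = 0.111
te_F = (6 + 4·11 + 16)/6 = 66/6 = 11; σ²_F = ((16−6)/6)² = 2.778

Forward pass:
ES_A = 0; EF_A = 4
ES_B = 4; EF_B = 4+16 = 20
ES_C = 4; EF_C = 4+10 = 14
ES_D = 4; EF_D = 4+7 = 11
ES_E = max(EF_B=20, EF_C=14) = 20; EF_E = 20+10 = 30
ES_F = max(EF_D=11, EF_E=30) = 30; EF_F = 30+11 = 41
Expected project duration μ = 41 days. Critical path: A → B → E → F.

Variance along critical path = 1.000 + 9.000 + 0.111 + 2.778 = 12.889
σ = √12.889 = 3.590 days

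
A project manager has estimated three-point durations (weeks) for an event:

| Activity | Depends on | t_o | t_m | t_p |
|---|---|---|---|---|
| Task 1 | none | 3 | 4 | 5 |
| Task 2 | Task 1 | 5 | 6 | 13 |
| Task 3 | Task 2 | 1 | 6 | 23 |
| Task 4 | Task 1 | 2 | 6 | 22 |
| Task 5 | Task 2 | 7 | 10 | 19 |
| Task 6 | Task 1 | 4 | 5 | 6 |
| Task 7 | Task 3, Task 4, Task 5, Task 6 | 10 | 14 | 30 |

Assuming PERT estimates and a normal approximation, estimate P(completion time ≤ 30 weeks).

0.026

te_Task 1 = (3 + 4·4 + 5)/6 = 24/6 = 4; σ²_Task 1 = ((5−3)/6)² = 0.111
te_Task 2 = (5 + 4·6 + 13)/6 = 42/6 = 7; σ²_Task 2 = ((13−5)/6)² = 1.778
te_Task 3 = (1 + 4·6 + 23)/6 = 48/6 = 8; σ²_Task 3 = ((23−1)/6)² = 13.444
te_Task 4 = (2 + 4·6 + 22)/6 = 48/6 = 8; σ²_Task 4 = ((22−2)/6)² = 11.111
te_Task 5 = (7 + 4·10 + 19)/6 = 66/6 = 11; σ²_Task 5 = ((19−7)/6)² = 4.000
te_Task 6 = (4 + 4·5 + 6)/6 = 30/6 = 5; σ²_Task 6 = ((6−4)/6)² = 0.111
te_Task 7 = (10 + 4·14 + 30)/6 = 96/6 = 16; σ²_Task 7 = ((30−10)/6)² = 11.111

Forward pass:
ES_Task 1 = 0; EF_Task 1 = 4
ES_Task 2 = 4; EF_Task 2 = 4+7 = 11
ES_Task 3 = 11; EF_Task 3 = 11+8 = 19
ES_Task 4 = 4; EF_Task 4 = 4+8 = 12
ES_Task 5 = 11; EF_Task 5 = 11+11 = 22
ES_Task 6 = 4; EF_Task 6 = 4+5 = 9
ES_Task 7 = max(EF_Task 3=19, EF_Task 4=12, EF_Task 5=22, EF_Task 6=9) = 22; EF_Task 7 = 22+16 = 38
Expected project duration μ = 38 weeks. Critical path: Task 1 → Task 2 → Task 5 → Task 7.

Variance along critical path = 0.111 + 1.778 + 4.000 + 11.111 = 17.000; σ = √17.000 = 4.123 weeks.
Z = (30 − 38) / 4.123 = -1.940
P(T ≤ 30) = Φ(-1.940) ≈ 0.026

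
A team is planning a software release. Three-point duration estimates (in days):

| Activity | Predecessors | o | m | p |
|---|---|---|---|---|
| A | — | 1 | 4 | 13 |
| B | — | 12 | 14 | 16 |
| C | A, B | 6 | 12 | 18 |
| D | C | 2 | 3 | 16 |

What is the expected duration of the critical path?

te_A = (1 + 4·4 + 13)/6 = 30/6 = 5
te_B = (12 + 4·14 + 16)/6 = 84/6 = 14
te_C = (6 + 4·12 + 18)/6 = 72/6 = 12
te_D = (2 + 4·3 + 16)/6 = 30/6 = 5

Forward pass:
ES_A = 0; EF_A = 5
ES_B = 0; EF_B = 14
ES_C = max(EF_A=5, EF_B=14) = 14; EF_C = 14+12 = 26
ES_D = 26; EF_D = 26+5 = 31
Expected project duration μ = 31 days. Critical path: B → C → D.

31 days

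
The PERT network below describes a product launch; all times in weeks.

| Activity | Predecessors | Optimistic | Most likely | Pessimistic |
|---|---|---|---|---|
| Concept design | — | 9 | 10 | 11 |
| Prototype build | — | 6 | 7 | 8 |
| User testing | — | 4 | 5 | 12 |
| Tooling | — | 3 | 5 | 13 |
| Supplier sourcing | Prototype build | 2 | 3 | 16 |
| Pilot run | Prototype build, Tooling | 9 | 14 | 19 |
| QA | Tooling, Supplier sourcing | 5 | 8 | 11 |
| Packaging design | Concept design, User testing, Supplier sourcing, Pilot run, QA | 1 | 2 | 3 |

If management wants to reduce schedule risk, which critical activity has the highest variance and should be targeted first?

te_Concept design = (9 + 4·10 + 11)/6 = 60/6 = 10; σ²_Concept design = ((11−9)/6)² = 0.111
te_Prototype build = (6 + 4·7 + 8)/6 = 42/6 = 7; σ²_Prototype build = ((8−6)/6)² = 0.111
te_User testing = (4 + 4·5 + 12)/6 = 36/6 = 6; σ²_User testing = ((12−4)/6)² = 1.778
te_Tooling = (3 + 4·5 + 13)/6 = 36/6 = 6; σ²_Tooling = ((13−3)/6)² = 2.778
te_Supplier sourcing = (2 + 4·3 + 16)/6 = 30/6 = 5; σ²_Supplier sourcing = ((16−2)/6)² = 5.444
te_Pilot run = (9 + 4·14 + 19)/6 = 84/6 = 14; σ²_Pilot run = ((19−9)/6)² = 2.778
te_QA = (5 + 4·8 + 11)/6 = 48/6 = 8; σ²_QA = ((11−5)/6)² = 1.000
te_Packaging design = (1 + 4·2 + 3)/6 = 12/6 = 2; σ²_Packaging design = ((3−1)/6)² = 0.111

Forward pass:
ES_Concept design = 0; EF_Concept design = 10
ES_Prototype build = 0; EF_Prototype build = 7
ES_User testing = 0; EF_User testing = 6
ES_Tooling = 0; EF_Tooling = 6
ES_Supplier sourcing = 7; EF_Supplier sourcing = 7+5 = 12
ES_Pilot run = max(EF_Prototype build=7, EF_Tooling=6) = 7; EF_Pilot run = 7+14 = 21
ES_QA = max(EF_Tooling=6, EF_Supplier sourcing=12) = 12; EF_QA = 12+8 = 20
ES_Packaging design = max(EF_Concept design=10, EF_User testing=6, EF_Supplier sourcing=12, EF_Pilot run=21, EF_QA=20) = 21; EF_Packaging design = 21+2 = 23
Expected project duration μ = 23 weeks. Critical path: Prototype build → Pilot run → Packaging design.

Variances on critical path: σ²_Prototype build=0.111, σ²_Pilot run=2.778, σ²_Packaging design=0.111.
Largest is σ²_Pilot run = 2.778.

Pilot run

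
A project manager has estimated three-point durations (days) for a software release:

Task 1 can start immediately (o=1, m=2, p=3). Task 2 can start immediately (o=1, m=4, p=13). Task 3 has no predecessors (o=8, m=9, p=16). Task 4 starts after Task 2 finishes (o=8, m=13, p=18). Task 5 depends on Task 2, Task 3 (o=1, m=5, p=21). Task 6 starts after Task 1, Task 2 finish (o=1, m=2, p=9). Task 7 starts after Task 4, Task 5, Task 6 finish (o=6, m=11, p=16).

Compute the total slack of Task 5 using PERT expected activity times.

1 days

te_Task 1 = (1 + 4·2 + 3)/6 = 12/6 = 2
te_Task 2 = (1 + 4·4 + 13)/6 = 30/6 = 5
te_Task 3 = (8 + 4·9 + 16)/6 = 60/6 = 10
te_Task 4 = (8 + 4·13 + 18)/6 = 78/6 = 13
te_Task 5 = (1 + 4·5 + 21)/6 = 42/6 = 7
te_Task 6 = (1 + 4·2 + 9)/6 = 18/6 = 3
te_Task 7 = (6 + 4·11 + 16)/6 = 66/6 = 11

Forward pass:
ES_Task 1 = 0; EF_Task 1 = 2
ES_Task 2 = 0; EF_Task 2 = 5
ES_Task 3 = 0; EF_Task 3 = 10
ES_Task 4 = 5; EF_Task 4 = 5+13 = 18
ES_Task 5 = max(EF_Task 2=5, EF_Task 3=10) = 10; EF_Task 5 = 10+7 = 17
ES_Task 6 = max(EF_Task 1=2, EF_Task 2=5) = 5; EF_Task 6 = 5+3 = 8
ES_Task 7 = max(EF_Task 4=18, EF_Task 5=17, EF_Task 6=8) = 18; EF_Task 7 = 18+11 = 29
Expected project duration μ = 29 days. Critical path: Task 2 → Task 4 → Task 7.

Backward pass:
LF_Task 7 = 29; LS_Task 7 = 29−11 = 18
LF_Task 6 = LS_Task 7 = 18; LS_Task 6 = 18−3 = 15
LF_Task 5 = LS_Task 7 = 18; LS_Task 5 = 18−7 = 11
LF_Task 4 = LS_Task 7 = 18; LS_Task 4 = 18−13 = 5
LF_Task 3 = LS_Task 5 = 11; LS_Task 3 = 11−10 = 1
LF_Task 2 = min(LS_Task 4=5, LS_Task 5=11, LS_Task 6=15) = 5; LS_Task 2 = 5−5 = 0
LF_Task 1 = LS_Task 6 = 15; LS_Task 1 = 15−2 = 13
Slack_Task 5 = LS_Task 5 − ES_Task 5 = 11 − 10 = 1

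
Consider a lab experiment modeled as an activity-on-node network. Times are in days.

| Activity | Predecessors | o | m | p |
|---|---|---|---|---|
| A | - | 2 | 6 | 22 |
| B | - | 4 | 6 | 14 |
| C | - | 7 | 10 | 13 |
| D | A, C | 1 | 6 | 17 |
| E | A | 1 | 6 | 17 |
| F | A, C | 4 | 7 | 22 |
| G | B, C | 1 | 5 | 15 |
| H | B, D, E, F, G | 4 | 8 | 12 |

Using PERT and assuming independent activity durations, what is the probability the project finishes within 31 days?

te_A = (2 + 4·6 + 22)/6 = 48/6 = 8; σ²_A = ((22−2)/6)² = 11.111
te_B = (4 + 4·6 + 14)/6 = 42/6 = 7; σ²_B = ((14−4)/6)² = 2.778
te_C = (7 + 4·10 + 13)/6 = 60/6 = 10; σ²_C = ((13−7)/6)² = 1.000
te_D = (1 + 4·6 + 17)/6 = 42/6 = 7; σ²_D = ((17−1)/6)² = 7.111
te_E = (1 + 4·6 + 17)/6 = 42/6 = 7; σ²_E = ((17−1)/6)² = 7.111
te_F = (4 + 4·7 + 22)/6 = 54/6 = 9; σ²_F = ((22−4)/6)² = 9.000
te_G = (1 + 4·5 + 15)/6 = 36/6 = 6; σ²_G = ((15−1)/6)² = 5.444
te_H = (4 + 4·8 + 12)/6 = 48/6 = 8; σ²_H = ((12−4)/6)² = 1.778

Forward pass:
ES_A = 0; EF_A = 8
ES_B = 0; EF_B = 7
ES_C = 0; EF_C = 10
ES_D = max(EF_A=8, EF_C=10) = 10; EF_D = 10+7 = 17
ES_E = 8; EF_E = 8+7 = 15
ES_F = max(EF_A=8, EF_C=10) = 10; EF_F = 10+9 = 19
ES_G = max(EF_B=7, EF_C=10) = 10; EF_G = 10+6 = 16
ES_H = max(EF_B=7, EF_D=17, EF_E=15, EF_F=19, EF_G=16) = 19; EF_H = 19+8 = 27
Expected project duration μ = 27 days. Critical path: C → F → H.

Variance along critical path = 1.000 + 9.000 + 1.778 = 11.778; σ = √11.778 = 3.432 days.
Z = (31 − 27) / 3.432 = 1.166
P(T ≤ 31) = Φ(1.166) ≈ 0.878

0.878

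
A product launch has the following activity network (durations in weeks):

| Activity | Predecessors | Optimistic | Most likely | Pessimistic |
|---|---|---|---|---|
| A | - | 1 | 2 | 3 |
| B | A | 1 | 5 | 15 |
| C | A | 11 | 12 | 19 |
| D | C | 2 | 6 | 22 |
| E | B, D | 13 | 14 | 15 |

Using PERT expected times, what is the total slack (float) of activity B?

15 weeks

te_A = (1 + 4·2 + 3)/6 = 12/6 = 2
te_B = (1 + 4·5 + 15)/6 = 36/6 = 6
te_C = (11 + 4·12 + 19)/6 = 78/6 = 13
te_D = (2 + 4·6 + 22)/6 = 48/6 = 8
te_E = (13 + 4·14 + 15)/6 = 84/6 = 14

Forward pass:
ES_A = 0; EF_A = 2
ES_B = 2; EF_B = 2+6 = 8
ES_C = 2; EF_C = 2+13 = 15
ES_D = 15; EF_D = 15+8 = 23
ES_E = max(EF_B=8, EF_D=23) = 23; EF_E = 23+14 = 37
Expected project duration μ = 37 weeks. Critical path: A → C → D → E.

Backward pass:
LF_E = 37; LS_E = 37−14 = 23
LF_D = LS_E = 23; LS_D = 23−8 = 15
LF_C = LS_D = 15; LS_C = 15−13 = 2
LF_B = LS_E = 23; LS_B = 23−6 = 17
LF_A = min(LS_B=17, LS_C=2) = 2; LS_A = 2−2 = 0
Slack_B = LS_B − ES_B = 17 − 2 = 15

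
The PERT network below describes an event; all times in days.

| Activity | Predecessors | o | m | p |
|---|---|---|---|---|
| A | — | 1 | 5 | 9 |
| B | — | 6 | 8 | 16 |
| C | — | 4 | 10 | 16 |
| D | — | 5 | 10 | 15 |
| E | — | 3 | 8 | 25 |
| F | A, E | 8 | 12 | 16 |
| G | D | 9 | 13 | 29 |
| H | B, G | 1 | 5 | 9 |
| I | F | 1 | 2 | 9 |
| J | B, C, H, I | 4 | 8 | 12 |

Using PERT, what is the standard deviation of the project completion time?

4.18 days

te_A = (1 + 4·5 + 9)/6 = 30/6 = 5; σ²_A = ((9−1)/6)² = 1.778
te_B = (6 + 4·8 + 16)/6 = 54/6 = 9; σ²_B = ((16−6)/6)² = 2.778
te_C = (4 + 4·10 + 16)/6 = 60/6 = 10; σ²_C = ((16−4)/6)² = 4.000
te_D = (5 + 4·10 + 15)/6 = 60/6 = 10; σ²_D = ((15−5)/6)² = 2.778
te_E = (3 + 4·8 + 25)/6 = 60/6 = 10; σ²_E = ((25−3)/6)² = 13.444
te_F = (8 + 4·12 + 16)/6 = 72/6 = 12; σ²_F = ((16−8)/6)² = 1.778
te_G = (9 + 4·13 + 29)/6 = 90/6 = 15; σ²_G = ((29−9)/6)² = 11.111
te_H = (1 + 4·5 + 9)/6 = 30/6 = 5; σ²_H = ((9−1)/6)² = 1.778
te_I = (1 + 4·2 + 9)/6 = 18/6 = 3; σ²_I = ((9−1)/6)² = 1.778
te_J = (4 + 4·8 + 12)/6 = 48/6 = 8; σ²_J = ((12−4)/6)² = 1.778

Forward pass:
ES_A = 0; EF_A = 5
ES_B = 0; EF_B = 9
ES_C = 0; EF_C = 10
ES_D = 0; EF_D = 10
ES_E = 0; EF_E = 10
ES_F = max(EF_A=5, EF_E=10) = 10; EF_F = 10+12 = 22
ES_G = 10; EF_G = 10+15 = 25
ES_H = max(EF_B=9, EF_G=25) = 25; EF_H = 25+5 = 30
ES_I = 22; EF_I = 22+3 = 25
ES_J = max(EF_B=9, EF_C=10, EF_H=30, EF_I=25) = 30; EF_J = 30+8 = 38
Expected project duration μ = 38 days. Critical path: D → G → H → J.

Variance along critical path = 2.778 + 11.111 + 1.778 + 1.778 = 17.444
σ = √17.444 = 4.177 days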